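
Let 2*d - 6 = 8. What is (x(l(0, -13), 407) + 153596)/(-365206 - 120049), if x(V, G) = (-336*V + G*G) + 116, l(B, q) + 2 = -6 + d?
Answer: -319697/485255 ≈ -0.65882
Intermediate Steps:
d = 7 (d = 3 + (½)*8 = 3 + 4 = 7)
l(B, q) = -1 (l(B, q) = -2 + (-6 + 7) = -2 + 1 = -1)
x(V, G) = 116 + G² - 336*V (x(V, G) = (-336*V + G²) + 116 = (G² - 336*V) + 116 = 116 + G² - 336*V)
(x(l(0, -13), 407) + 153596)/(-365206 - 120049) = ((116 + 407² - 336*(-1)) + 153596)/(-365206 - 120049) = ((116 + 165649 + 336) + 153596)/(-485255) = (166101 + 153596)*(-1/485255) = 319697*(-1/485255) = -319697/485255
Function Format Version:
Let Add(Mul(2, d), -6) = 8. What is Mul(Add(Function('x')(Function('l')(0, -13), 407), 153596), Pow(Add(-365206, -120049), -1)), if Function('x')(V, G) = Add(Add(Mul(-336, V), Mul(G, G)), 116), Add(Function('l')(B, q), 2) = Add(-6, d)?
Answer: Rational(-319697, 485255) ≈ -0.65882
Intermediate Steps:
d = 7 (d = Add(3, Mul(Rational(1, 2), 8)) = Add(3, 4) = 7)
Function('l')(B, q) = -1 (Function('l')(B, q) = Add(-2, Add(-6, 7)) = Add(-2, 1) = -1)
Function('x')(V, G) = Add(116, Pow(G, 2), Mul(-336, V)) (Function('x')(V, G) = Add(Add(Mul(-336, V), Pow(G, 2)), 116) = Add(Add(Pow(G, 2), Mul(-336, V)), 116) = Add(116, Pow(G, 2), Mul(-336, V)))
Mul(Add(Function('x')(Function('l')(0, -13), 407), 153596), Pow(Add(-365206, -120049), -1)) = Mul(Add(Add(116, Pow(407, 2), Mul(-336, -1)), 153596), Pow(Add(-365206, -120049), -1)) = Mul(Add(Add(116, 165649, 336), 153596), Pow(-485255, -1)) = Mul(Add(166101, 153596), Rational(-1, 485255)) = Mul(319697, Rational(-1, 485255)) = Rational(-319697, 485255)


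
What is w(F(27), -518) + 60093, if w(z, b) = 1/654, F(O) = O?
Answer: 39300823/654 ≈ 60093.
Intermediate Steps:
w(z, b) = 1/654
w(F(27), -518) + 60093 = 1/654 + 60093 = 39300823/654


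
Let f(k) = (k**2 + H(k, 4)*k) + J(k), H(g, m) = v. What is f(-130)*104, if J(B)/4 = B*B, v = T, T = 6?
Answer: 8706880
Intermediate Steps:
v = 6
H(g, m) = 6
J(B) = 4*B**2 (J(B) = 4*(B*B) = 4*B**2)
f(k) = 5*k**2 + 6*k (f(k) = (k**2 + 6*k) + 4*k**2 = 5*k**2 + 6*k)
f(-130)*104 = -130*(6 + 5*(-130))*104 = -130*(6 - 650)*104 = -130*(-644)*104 = 83720*104 = 8706880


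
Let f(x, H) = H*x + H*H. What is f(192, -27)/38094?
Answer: -1485/12698 ≈ -0.11695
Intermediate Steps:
f(x, H) = H² + H*x (f(x, H) = H*x + H² = H² + H*x)
f(192, -27)/38094 = -27*(-27 + 192)/38094 = -27*165*(1/38094) = -4455*1/38094 = -1485/12698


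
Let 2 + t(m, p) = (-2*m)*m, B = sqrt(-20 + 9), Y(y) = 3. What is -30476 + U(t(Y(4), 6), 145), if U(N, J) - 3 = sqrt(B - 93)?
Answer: -30473 + sqrt(-93 + I*sqrt(11)) ≈ -30473.0 + 9.6452*I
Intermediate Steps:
B = I*sqrt(11) (B = sqrt(-11) = I*sqrt(11) ≈ 3.3166*I)
t(m, p) = -2 - 2*m**2 (t(m, p) = -2 + (-2*m)*m = -2 - 2*m**2)
U(N, J) = 3 + sqrt(-93 + I*sqrt(11)) (U(N, J) = 3 + sqrt(I*sqrt(11) - 93) = 3 + sqrt(-93 + I*sqrt(11)))
-30476 + U(t(Y(4), 6), 145) = -30476 + (3 + sqrt(-93 + I*sqrt(11))) = -30473 + sqrt(-93 + I*sqrt(11))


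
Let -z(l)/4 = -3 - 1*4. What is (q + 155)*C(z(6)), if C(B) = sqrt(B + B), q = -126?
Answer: 58*sqrt(14) ≈ 217.02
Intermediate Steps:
z(l) = 28 (z(l) = -4*(-3 - 1*4) = -4*(-3 - 4) = -4*(-7) = 28)
C(B) = sqrt(2)*sqrt(B) (C(B) = sqrt(2*B) = sqrt(2)*sqrt(B))
(q + 155)*C(z(6)) = (-126 + 155)*(sqrt(2)*sqrt(28)) = 29*(sqrt(2)*(2*sqrt(7))) = 29*(2*sqrt(14)) = 58*sqrt(14)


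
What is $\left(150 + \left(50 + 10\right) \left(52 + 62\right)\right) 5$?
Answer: $34950$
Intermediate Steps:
$\left(150 + \left(50 + 10\right) \left(52 + 62\right)\right) 5 = \left(150 + 60 \cdot 114\right) 5 = \left(150 + 6840\right) 5 = 6990 \cdot 5 = 34950$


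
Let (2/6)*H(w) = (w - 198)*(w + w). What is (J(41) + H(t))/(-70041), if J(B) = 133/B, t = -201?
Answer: -19729087/2871681 ≈ -6.8702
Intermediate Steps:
H(w) = 6*w*(-198 + w) (H(w) = 3*((w - 198)*(w + w)) = 3*((-198 + w)*(2*w)) = 3*(2*w*(-198 + w)) = 6*w*(-198 + w))
(J(41) + H(t))/(-70041) = (133/41 + 6*(-201)*(-198 - 201))/(-70041) = (133*(1/41) + 6*(-201)*(-399))*(-1/70041) = (133/41 + 481194)*(-1/70041) = (19729087/41)*(-1/70041) = -19729087/2871681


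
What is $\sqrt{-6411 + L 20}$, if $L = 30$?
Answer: $i \sqrt{5811} \approx 76.23 i$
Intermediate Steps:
$\sqrt{-6411 + L 20} = \sqrt{-6411 + 30 \cdot 20} = \sqrt{-6411 + 600} = \sqrt{-5811} = i \sqrt{5811}$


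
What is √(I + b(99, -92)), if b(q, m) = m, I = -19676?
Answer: 2*I*√4942 ≈ 140.6*I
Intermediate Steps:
√(I + b(99, -92)) = √(-19676 - 92) = √(-19768) = 2*I*√4942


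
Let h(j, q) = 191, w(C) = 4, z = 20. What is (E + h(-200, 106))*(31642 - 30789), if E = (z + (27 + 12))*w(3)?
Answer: 364231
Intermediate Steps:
E = 236 (E = (20 + (27 + 12))*4 = (20 + 39)*4 = 59*4 = 236)
(E + h(-200, 106))*(31642 - 30789) = (236 + 191)*(31642 - 30789) = 427*853 = 364231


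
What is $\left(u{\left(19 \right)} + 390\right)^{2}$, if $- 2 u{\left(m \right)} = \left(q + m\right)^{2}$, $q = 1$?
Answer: $36100$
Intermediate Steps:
$u{\left(m \right)} = - \frac{\left(1 + m\right)^{2}}{2}$
$\left(u{\left(19 \right)} + 390\right)^{2} = \left(- \frac{\left(1 + 19\right)^{2}}{2} + 390\right)^{2} = \left(- \frac{20^{2}}{2} + 390\right)^{2} = \left(\left(- \frac{1}{2}\right) 400 + 390\right)^{2} = \left(-200 + 390\right)^{2} = 190^{2} = 36100$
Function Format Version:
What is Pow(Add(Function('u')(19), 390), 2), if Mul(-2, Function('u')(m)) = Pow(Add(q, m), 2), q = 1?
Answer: 36100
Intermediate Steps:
Function('u')(m) = Mul(Rational(-1, 2), Pow(Add(1, m), 2))
Pow(Add(Function('u')(19), 390), 2) = Pow(Add(Mul(Rational(-1, 2), Pow(Add(1, 19), 2)), 390), 2) = Pow(Add(Mul(Rational(-1, 2), Pow(20, 2)), 390), 2) = Pow(Add(Mul(Rational(-1, 2), 400), 390), 2) = Pow(Add(-200, 390), 2) = Pow(190, 2) = 36100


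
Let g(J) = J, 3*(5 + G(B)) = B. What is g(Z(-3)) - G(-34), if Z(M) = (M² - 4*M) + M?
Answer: 103/3 ≈ 34.333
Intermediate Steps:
Z(M) = M² - 3*M
G(B) = -5 + B/3
g(Z(-3)) - G(-34) = -3*(-3 - 3) - (-5 + (⅓)*(-34)) = -3*(-6) - (-5 - 34/3) = 18 - 1*(-49/3) = 18 + 49/3 = 103/3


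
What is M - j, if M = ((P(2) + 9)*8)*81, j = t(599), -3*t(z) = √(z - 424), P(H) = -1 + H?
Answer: 6480 + 5*√7/3 ≈ 6484.4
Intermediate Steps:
t(z) = -√(-424 + z)/3 (t(z) = -√(z - 424)/3 = -√(-424 + z)/3)
j = -5*√7/3 (j = -√(-424 + 599)/3 = -5*√7/3 ≈ -4.4096)
M = 6480 (M = (((-1 + 2) + 9)*8)*81 = ((1 + 9)*8)*81 = (10*8)*81 = 80*81 = 6480)
M - j = 6480 - (-5)*√7/3 = 6480 + 5*√7/3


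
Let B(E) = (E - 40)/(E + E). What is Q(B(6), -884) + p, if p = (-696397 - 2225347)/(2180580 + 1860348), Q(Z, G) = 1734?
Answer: 437752963/252558 ≈ 1733.3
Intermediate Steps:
B(E) = (-40 + E)/(2*E) (B(E) = (-40 + E)/((2*E)) = (-40 + E)*(1/(2*E)) = (-40 + E)/(2*E))
p = -182609/252558 (p = -2921744/4040928 = -2921744*1/4040928 = -182609/252558 ≈ -0.72304)
Q(B(6), -884) + p = 1734 - 182609/252558 = 437752963/252558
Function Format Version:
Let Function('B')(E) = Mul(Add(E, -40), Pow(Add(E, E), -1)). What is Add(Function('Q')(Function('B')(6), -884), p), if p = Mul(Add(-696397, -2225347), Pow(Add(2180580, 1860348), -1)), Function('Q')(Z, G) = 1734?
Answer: Rational(437752963, 252558) ≈ 1733.3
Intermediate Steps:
Function('B')(E) = Mul(Rational(1, 2), Pow(E, -1), Add(-40, E)) (Function('B')(E) = Mul(Add(-40, E), Pow(Mul(2, E), -1)) = Mul(Add(-40, E), Mul(Rational(1, 2), Pow(E, -1))) = Mul(Rational(1, 2), Pow(E, -1), Add(-40, E)))
p = Rational(-182609, 252558) (p = Mul(-2921744, Pow(4040928, -1)) = Mul(-2921744, Rational(1, 4040928)) = Rational(-182609, 252558) ≈ -0.72304)
Add(Function('Q')(Function('B')(6), -884), p) = Add(1734, Rational(-182609, 252558)) = Rational(437752963, 252558)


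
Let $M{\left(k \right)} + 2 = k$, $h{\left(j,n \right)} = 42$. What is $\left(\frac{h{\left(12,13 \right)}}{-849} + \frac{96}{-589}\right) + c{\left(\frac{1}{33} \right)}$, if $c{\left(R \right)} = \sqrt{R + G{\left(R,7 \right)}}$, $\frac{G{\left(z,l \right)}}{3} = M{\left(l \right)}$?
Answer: $- \frac{35414}{166687} + \frac{4 \sqrt{1023}}{33} \approx 3.6644$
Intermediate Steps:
$M{\left(k \right)} = -2 + k$
$G{\left(z,l \right)} = -6 + 3 l$ ($G{\left(z,l \right)} = 3 \left(-2 + l\right) = -6 + 3 l$)
$c{\left(R \right)} = \sqrt{15 + R}$ ($c{\left(R \right)} = \sqrt{R + \left(-6 + 3 \cdot 7\right)} = \sqrt{R + \left(-6 + 21\right)} = \sqrt{R + 15} = \sqrt{15 + R}$)
$\left(\frac{h{\left(12,13 \right)}}{-849} + \frac{96}{-589}\right) + c{\left(\frac{1}{33} \right)} = \left(\frac{42}{-849} + \frac{96}{-589}\right) + \sqrt{15 + \frac{1}{33}} = \left(42 \left(- \frac{1}{849}\right) + 96 \left(- \frac{1}{589}\right)\right) + \sqrt{15 + \frac{1}{33}} = \left(- \frac{14}{283} - \frac{96}{589}\right) + \sqrt{\frac{496}{33}} = - \frac{35414}{166687} + \frac{4 \sqrt{1023}}{33}$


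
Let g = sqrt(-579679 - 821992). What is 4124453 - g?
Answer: 4124453 - I*sqrt(1401671) ≈ 4.1245e+6 - 1183.9*I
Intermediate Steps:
g = I*sqrt(1401671) (g = sqrt(-1401671) = I*sqrt(1401671) ≈ 1183.9*I)
4124453 - g = 4124453 - I*sqrt(1401671)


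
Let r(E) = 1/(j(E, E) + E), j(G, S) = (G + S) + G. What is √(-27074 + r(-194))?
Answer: 5*I*√163033138/388 ≈ 164.54*I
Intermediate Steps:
j(G, S) = S + 2*G
r(E) = 1/(4*E) (r(E) = 1/((E + 2*E) + E) = 1/(3*E + E) = 1/(4*E))
√(-27074 + r(-194)) = √(-27074 + (¼)/(-194)) = √(-27074 + (¼)*(-1/194)) = √(-27074 - 1/776) = √(-21009425/776) = 5*I*√163033138/388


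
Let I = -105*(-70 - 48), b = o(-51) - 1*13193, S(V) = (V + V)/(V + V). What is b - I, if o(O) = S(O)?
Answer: -25582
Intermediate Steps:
S(V) = 1 (S(V) = (2*V)/((2*V)) = (2*V)*(1/(2*V)) = 1)
o(O) = 1
b = -13192 (b = 1 - 1*13193 = 1 - 13193 = -13192)
I = 12390 (I = -105*(-118) = 12390)
b - I = -13192 - 1*12390 = -13192 - 12390 = -25582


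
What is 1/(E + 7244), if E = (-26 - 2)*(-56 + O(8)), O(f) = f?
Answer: 1/8588 ≈ 0.00011644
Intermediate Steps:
E = 1344 (E = (-26 - 2)*(-56 + 8) = -28*(-48) = 1344)
1/(E + 7244) = 1/(1344 + 7244) = 1/8588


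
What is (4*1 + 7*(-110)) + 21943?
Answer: 21177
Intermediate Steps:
(4*1 + 7*(-110)) + 21943 = (4 - 770) + 21943 = -766 + 21943 = 21177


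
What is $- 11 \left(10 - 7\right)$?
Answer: $-33$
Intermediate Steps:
$- 11 \left(10 - 7\right) = - 11 \cdot 3 = \left(-1\right) 33 = -33$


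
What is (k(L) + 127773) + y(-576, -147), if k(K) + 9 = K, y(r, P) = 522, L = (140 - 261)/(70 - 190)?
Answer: 15394441/120 ≈ 1.2829e+5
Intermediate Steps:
L = 121/120 (L = -121/(-120) = -121*(-1/120) = 121/120 ≈ 1.0083)
k(K) = -9 + K
(k(L) + 127773) + y(-576, -147) = ((-9 + 121/120) + 127773) + 522 = (-959/120 + 127773) + 522 = 15331801/120 + 522 = 15394441/120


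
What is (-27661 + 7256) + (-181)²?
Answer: 12356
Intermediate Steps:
(-27661 + 7256) + (-181)² = -20405 + 32761 = 12356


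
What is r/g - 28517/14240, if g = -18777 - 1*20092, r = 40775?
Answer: -1689063273/553494560 ≈ -3.0516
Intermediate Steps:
g = -38869 (g = -18777 - 20092 = -38869)
r/g - 28517/14240 = 40775/(-38869) - 28517/14240 = 40775*(-1/38869) - 28517*1/14240 = -40775/38869 - 28517/14240 = -1689063273/553494560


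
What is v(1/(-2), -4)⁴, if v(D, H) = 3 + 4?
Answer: 2401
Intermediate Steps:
v(D, H) = 7
v(1/(-2), -4)⁴ = 7⁴ = 2401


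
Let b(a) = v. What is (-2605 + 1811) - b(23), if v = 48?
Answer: -842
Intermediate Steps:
b(a) = 48
(-2605 + 1811) - b(23) = (-2605 + 1811) - 1*48 = -794 - 48 = -842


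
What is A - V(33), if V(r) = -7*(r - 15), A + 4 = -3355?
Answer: -3233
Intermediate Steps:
A = -3359 (A = -4 - 3355 = -3359)
V(r) = 105 - 7*r (V(r) = -7*(-15 + r) = 105 - 7*r)
A - V(33) = -3359 - (105 - 7*33) = -3359 - (105 - 231) = -3359 - 1*(-126) = -3359 + 126 = -3233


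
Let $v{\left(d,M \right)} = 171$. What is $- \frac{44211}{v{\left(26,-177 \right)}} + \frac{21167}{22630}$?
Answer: $- \frac{332291791}{1289910} \approx -257.61$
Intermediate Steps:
$- \frac{44211}{v{\left(26,-177 \right)}} + \frac{21167}{22630} = - \frac{44211}{171} + \frac{21167}{22630} = \left(-44211\right) \frac{1}{171} + 21167 \cdot \frac{1}{22630} = - \frac{14737}{57} + \frac{21167}{22630} = - \frac{332291791}{1289910}$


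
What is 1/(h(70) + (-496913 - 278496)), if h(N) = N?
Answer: -1/775339 ≈ -1.2898e-6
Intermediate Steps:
1/(h(70) + (-496913 - 278496)) = 1/(70 + (-496913 - 278496)) = 1/(70 - 775409) = 1/(-775339) = -1/775339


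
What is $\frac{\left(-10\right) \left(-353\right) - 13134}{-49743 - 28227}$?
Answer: $\frac{4802}{38985} \approx 0.12318$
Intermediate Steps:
$\frac{\left(-10\right) \left(-353\right) - 13134}{-49743 - 28227} = \frac{3530 - 13134}{-77970} = \left(-9604\right) \left(- \frac{1}{77970}\right) = \frac{4802}{38985}$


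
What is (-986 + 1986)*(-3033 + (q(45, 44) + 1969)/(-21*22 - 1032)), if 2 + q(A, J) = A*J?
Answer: -2267624500/747 ≈ -3.0356e+6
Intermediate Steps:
q(A, J) = -2 + A*J
(-986 + 1986)*(-3033 + (q(45, 44) + 1969)/(-21*22 - 1032)) = (-986 + 1986)*(-3033 + ((-2 + 45*44) + 1969)/(-21*22 - 1032)) = 1000*(-3033 + ((-2 + 1980) + 1969)/(-462 - 1032)) = 1000*(-3033 + (1978 + 1969)/(-1494)) = 1000*(-3033 + 3947*(-1/1494)) = 1000*(-3033 - 3947/1494) = 1000*(-4535249/1494) = -2267624500/747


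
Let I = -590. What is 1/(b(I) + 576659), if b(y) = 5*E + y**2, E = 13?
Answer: 1/924824 ≈ 1.0813e-6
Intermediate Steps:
b(y) = 65 + y**2 (b(y) = 5*13 + y**2 = 65 + y**2)
1/(b(I) + 576659) = 1/((65 + (-590)**2) + 576659) = 1/((65 + 348100) + 576659) = 1/(348165 + 576659) = 1/924824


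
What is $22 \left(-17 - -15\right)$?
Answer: $-44$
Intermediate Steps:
$22 \left(-17 - -15\right) = 22 \left(-17 + \left(-5 + 20\right)\right) = 22 \left(-17 + 15\right) = 22 \left(-2\right) = -44$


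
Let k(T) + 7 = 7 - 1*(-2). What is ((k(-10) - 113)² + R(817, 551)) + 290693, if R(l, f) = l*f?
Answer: 753181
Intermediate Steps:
k(T) = 2 (k(T) = -7 + (7 - 1*(-2)) = -7 + (7 + 2) = -7 + 9 = 2)
R(l, f) = f*l
((k(-10) - 113)² + R(817, 551)) + 290693 = ((2 - 113)² + 551*817) + 290693 = ((-111)² + 450167) + 290693 = (12321 + 450167) + 290693 = 462488 + 290693 = 753181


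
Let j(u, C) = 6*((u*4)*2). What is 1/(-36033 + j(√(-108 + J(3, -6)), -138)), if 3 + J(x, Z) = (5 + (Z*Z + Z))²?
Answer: -12011/431936811 - 16*√1114/431936811 ≈ -2.9044e-5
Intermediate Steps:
J(x, Z) = -3 + (5 + Z + Z²)² (J(x, Z) = -3 + (5 + (Z*Z + Z))² = -3 + (5 + (Z² + Z))² = -3 + (5 + (Z + Z²))² = -3 + (5 + Z + Z²)²)
j(u, C) = 48*u (j(u, C) = 6*((4*u)*2) = 6*(8*u) = 48*u)
1/(-36033 + j(√(-108 + J(3, -6)), -138)) = 1/(-36033 + 48*√(-108 + (-3 + (5 - 6 + (-6)²)²))) = 1/(-36033 + 48*√(-108 + (-3 + (5 - 6 + 36)²))) = 1/(-36033 + 48*√(-108 + (-3 + 35²))) = 1/(-36033 + 48*√(-108 + (-3 + 1225))) = 1/(-36033 + 48*√(-108 + 1222)) = 1/(-36033 + 48*√1114)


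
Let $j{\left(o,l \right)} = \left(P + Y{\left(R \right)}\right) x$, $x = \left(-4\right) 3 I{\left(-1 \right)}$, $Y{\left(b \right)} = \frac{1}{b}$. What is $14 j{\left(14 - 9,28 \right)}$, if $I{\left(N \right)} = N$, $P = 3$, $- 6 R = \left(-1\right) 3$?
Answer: $840$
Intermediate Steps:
$R = \frac{1}{2}$ ($R = - \frac{\left(-1\right) 3}{6} = \left(- \frac{1}{6}\right) \left(-3\right) = \frac{1}{2} \approx 0.5$)
$x = 12$ ($x = \left(-4\right) 3 \left(-1\right) = \left(-12\right) \left(-1\right) = 12$)
$j{\left(o,l \right)} = 60$ ($j{\left(o,l \right)} = \left(3 + \frac{1}{\frac{1}{2}}\right) 12 = \left(3 + 2\right) 12 = 5 \cdot 12 = 60$)
$14 j{\left(14 - 9,28 \right)} = 14 \cdot 60 = 840$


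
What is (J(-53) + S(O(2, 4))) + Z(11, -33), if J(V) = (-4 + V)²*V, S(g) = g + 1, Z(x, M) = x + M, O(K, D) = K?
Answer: -172216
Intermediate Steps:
Z(x, M) = M + x
S(g) = 1 + g
J(V) = V*(-4 + V)²
(J(-53) + S(O(2, 4))) + Z(11, -33) = (-53*(-4 - 53)² + (1 + 2)) + (-33 + 11) = (-53*(-57)² + 3) - 22 = (-53*3249 + 3) - 22 = (-172197 + 3) - 22 = -172194 - 22 = -172216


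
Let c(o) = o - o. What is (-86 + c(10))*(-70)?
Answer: 6020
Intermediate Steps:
c(o) = 0
(-86 + c(10))*(-70) = (-86 + 0)*(-70) = -86*(-70) = 6020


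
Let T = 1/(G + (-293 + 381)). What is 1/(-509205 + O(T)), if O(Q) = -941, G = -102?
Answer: -1/510146 ≈ -1.9602e-6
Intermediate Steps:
T = -1/14 (T = 1/(-102 + (-293 + 381)) = 1/(-102 + 88) = 1/(-14) = -1/14 ≈ -0.071429)
1/(-509205 + O(T)) = 1/(-509205 - 941) = 1/(-510146) = -1/510146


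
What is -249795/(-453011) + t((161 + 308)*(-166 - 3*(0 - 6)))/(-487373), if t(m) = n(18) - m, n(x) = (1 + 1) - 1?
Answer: 6946037384/16983486931 ≈ 0.40899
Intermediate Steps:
n(x) = 1 (n(x) = 2 - 1 = 1)
t(m) = 1 - m
-249795/(-453011) + t((161 + 308)*(-166 - 3*(0 - 6)))/(-487373) = -249795/(-453011) + (1 - (161 + 308)*(-166 - 3*(0 - 6)))/(-487373) = -249795*(-1/453011) + (1 - 469*(-166 - 3*(-6)))*(-1/487373) = 19215/34847 + (1 - 469*(-166 + 18))*(-1/487373) = 19215/34847 + (1 - 469*(-148))*(-1/487373) = 19215/34847 + (1 - 1*(-69412))*(-1/487373) = 19215/34847 + (1 + 69412)*(-1/487373) = 19215/34847 + 69413*(-1/487373) = 19215/34847 - 69413/487373 = 6946037384/16983486931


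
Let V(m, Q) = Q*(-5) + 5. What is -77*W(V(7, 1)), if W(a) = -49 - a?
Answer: 3773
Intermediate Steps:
V(m, Q) = 5 - 5*Q (V(m, Q) = -5*Q + 5 = 5 - 5*Q)
-77*W(V(7, 1)) = -77*(-49 - (5 - 5*1)) = -77*(-49 - (5 - 5)) = -77*(-49 - 1*0) = -77*(-49 + 0) = -77*(-49) = 3773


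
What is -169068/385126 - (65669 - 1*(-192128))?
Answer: -49642248245/192563 ≈ -2.5780e+5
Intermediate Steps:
-169068/385126 - (65669 - 1*(-192128)) = -169068*1/385126 - (65669 + 192128) = -84534/192563 - 1*257797 = -84534/192563 - 257797 = -49642248245/192563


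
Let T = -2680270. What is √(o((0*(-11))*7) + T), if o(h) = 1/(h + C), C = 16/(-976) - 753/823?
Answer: I*√1464850919281547/23378 ≈ 1637.2*I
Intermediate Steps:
C = -46756/50203 (C = 16*(-1/976) - 753*1/823 = -1/61 - 753/823 = -46756/50203 ≈ -0.93134)
o(h) = 1/(-46756/50203 + h) (o(h) = 1/(h - 46756/50203) = 1/(-46756/50203 + h))
√(o((0*(-11))*7) + T) = √(50203/(-46756 + 50203*((0*(-11))*7)) - 2680270) = √(50203/(-46756 + 50203*(0*7)) - 2680270) = √(50203/(-46756 + 50203*0) - 2680270) = √(50203/(-46756 + 0) - 2680270) = √(50203/(-46756) - 2680270) = √(50203*(-1/46756) - 2680270) = √(-50203/46756 - 2680270) = √(-125318754323/46756) = I*√1464850919281547/23378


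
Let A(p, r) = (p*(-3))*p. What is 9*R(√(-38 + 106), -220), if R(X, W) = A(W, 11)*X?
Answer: -2613600*√17 ≈ -1.0776e+7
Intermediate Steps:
A(p, r) = -3*p² (A(p, r) = (-3*p)*p = -3*p²)
R(X, W) = -3*X*W² (R(X, W) = (-3*W²)*X = -3*X*W²)
9*R(√(-38 + 106), -220) = 9*(-3*√(-38 + 106)*(-220)²) = 9*(-3*√68*48400) = 9*(-3*2*√17*48400) = 9*(-290400*√17) = -2613600*√17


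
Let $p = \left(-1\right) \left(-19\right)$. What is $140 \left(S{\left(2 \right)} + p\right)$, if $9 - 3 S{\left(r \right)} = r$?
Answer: $\frac{8960}{3} \approx 2986.7$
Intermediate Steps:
$p = 19$
$S{\left(r \right)} = 3 - \frac{r}{3}$
$140 \left(S{\left(2 \right)} + p\right) = 140 \left(\left(3 - \frac{2}{3}\right) + 19\right) = 140 \left(\frac{7}{3} + 19\right) = 140 \cdot \frac{64}{3} = \frac{8960}{3}$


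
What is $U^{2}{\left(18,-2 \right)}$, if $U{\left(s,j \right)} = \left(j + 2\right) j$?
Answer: $0$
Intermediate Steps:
$U{\left(s,j \right)} = j \left(2 + j\right)$ ($U{\left(s,j \right)} = \left(2 + j\right) j = j \left(2 + j\right)$)
$U^{2}{\left(18,-2 \right)} = \left(- 2 \left(2 - 2\right)\right)^{2} = \left(\left(-2\right) 0\right)^{2} = 0^{2} = 0$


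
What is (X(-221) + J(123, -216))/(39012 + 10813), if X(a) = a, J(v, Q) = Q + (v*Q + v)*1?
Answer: -26882/49825 ≈ -0.53953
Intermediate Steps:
J(v, Q) = Q + v + Q*v (J(v, Q) = Q + (Q*v + v)*1 = Q + (v + Q*v)*1 = Q + (v + Q*v) = Q + v + Q*v)
(X(-221) + J(123, -216))/(39012 + 10813) = (-221 + (-216 + 123 - 216*123))/(39012 + 10813) = (-221 + (-216 + 123 - 26568))/49825 = (-221 - 26661)*(1/49825) = -26882*1/49825 = -26882/49825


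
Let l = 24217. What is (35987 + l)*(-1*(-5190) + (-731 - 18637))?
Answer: -853572312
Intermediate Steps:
(35987 + l)*(-1*(-5190) + (-731 - 18637)) = (35987 + 24217)*(-1*(-5190) + (-731 - 18637)) = 60204*(5190 - 19368) = 60204*(-14178) = -853572312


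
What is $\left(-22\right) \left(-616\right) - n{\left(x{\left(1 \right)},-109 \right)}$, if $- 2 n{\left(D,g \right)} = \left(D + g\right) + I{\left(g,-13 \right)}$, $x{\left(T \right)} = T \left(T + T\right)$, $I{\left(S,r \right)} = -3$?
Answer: $13497$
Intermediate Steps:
$x{\left(T \right)} = 2 T^{2}$ ($x{\left(T \right)} = T 2 T = 2 T^{2}$)
$n{\left(D,g \right)} = \frac{3}{2} - \frac{D}{2} - \frac{g}{2}$ ($n{\left(D,g \right)} = - \frac{\left(D + g\right) - 3}{2} = - \frac{-3 + D + g}{2} = \frac{3}{2} - \frac{D}{2} - \frac{g}{2}$)
$\left(-22\right) \left(-616\right) - n{\left(x{\left(1 \right)},-109 \right)} = \left(-22\right) \left(-616\right) - \left(\frac{3}{2} - \frac{2 \cdot 1^{2}}{2} - - \frac{109}{2}\right) = 13552 - \left(\frac{3}{2} - \frac{2 \cdot 1}{2} + \frac{109}{2}\right) = 13552 - \left(\frac{3}{2} - 1 + \frac{109}{2}\right) = 13552 - 55 = 13497$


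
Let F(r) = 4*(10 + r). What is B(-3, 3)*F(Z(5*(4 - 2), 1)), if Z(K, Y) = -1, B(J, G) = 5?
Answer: 180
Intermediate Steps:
F(r) = 40 + 4*r
B(-3, 3)*F(Z(5*(4 - 2), 1)) = 5*(40 + 4*(-1)) = 5*(40 - 4) = 5*36 = 180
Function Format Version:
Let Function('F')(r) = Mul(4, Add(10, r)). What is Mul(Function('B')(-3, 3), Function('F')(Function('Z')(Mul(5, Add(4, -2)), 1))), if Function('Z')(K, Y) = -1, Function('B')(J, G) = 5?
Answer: 180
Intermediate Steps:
Function('F')(r) = Add(40, Mul(4, r))
Mul(Function('B')(-3, 3), Function('F')(Function('Z')(Mul(5, Add(4, -2)), 1))) = Mul(5, Add(40, Mul(4, -1))) = Mul(5, Add(40, -4)) = Mul(5, 36) = 180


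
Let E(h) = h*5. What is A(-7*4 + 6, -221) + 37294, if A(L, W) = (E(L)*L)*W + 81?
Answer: -497445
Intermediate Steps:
E(h) = 5*h
A(L, W) = 81 + 5*W*L² (A(L, W) = ((5*L)*L)*W + 81 = (5*L²)*W + 81 = 5*W*L² + 81 = 81 + 5*W*L²)
A(-7*4 + 6, -221) + 37294 = (81 + 5*(-221)*(-7*4 + 6)²) + 37294 = (81 + 5*(-221)*(-28 + 6)²) + 37294 = (81 + 5*(-221)*(-22)²) + 37294 = (81 + 5*(-221)*484) + 37294 = (81 - 534820) + 37294 = -534739 + 37294 = -497445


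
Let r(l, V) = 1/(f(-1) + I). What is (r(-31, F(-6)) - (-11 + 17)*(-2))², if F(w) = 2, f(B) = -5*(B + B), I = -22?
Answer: 20449/144 ≈ 142.01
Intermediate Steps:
f(B) = -10*B
r(l, V) = -1/12 (r(l, V) = 1/(-10*(-1) - 22) = 1/(10 - 22) = 1/(-12) = -1/12)
(r(-31, F(-6)) - (-11 + 17)*(-2))² = (-1/12 - (-11 + 17)*(-2))² = (-1/12 - 6*(-2))² = (-1/12 - 1*(-12))² = (-1/12 + 12)² = (143/12)² = 20449/144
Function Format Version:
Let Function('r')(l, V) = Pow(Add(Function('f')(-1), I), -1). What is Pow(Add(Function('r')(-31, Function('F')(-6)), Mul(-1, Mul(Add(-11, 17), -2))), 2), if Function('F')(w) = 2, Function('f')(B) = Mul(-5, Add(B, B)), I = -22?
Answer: Rational(20449, 144) ≈ 142.01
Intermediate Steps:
Function('f')(B) = Mul(-10, B) (Function('f')(B) = Mul(-5, Mul(2, B)) = Mul(-10, B))
Function('r')(l, V) = Rational(-1, 12) (Function('r')(l, V) = Pow(Add(Mul(-10, -1), -22), -1) = Pow(Add(10, -22), -1) = Pow(-12, -1) = Rational(-1, 12))
Pow(Add(Function('r')(-31, Function('F')(-6)), Mul(-1, Mul(Add(-11, 17), -2))), 2) = Pow(Add(Rational(-1, 12), Mul(-1, Mul(Add(-11, 17), -2))), 2) = Pow(Add(Rational(-1, 12), Mul(-1, Mul(6, -2))), 2) = Pow(Add(Rational(-1, 12), Mul(-1, -12)), 2) = Pow(Add(Rational(-1, 12), 12), 2) = Pow(Rational(143, 12), 2) = Rational(20449, 144)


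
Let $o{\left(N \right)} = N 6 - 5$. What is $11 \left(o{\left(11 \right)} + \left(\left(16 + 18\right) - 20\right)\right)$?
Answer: $825$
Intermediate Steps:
$o{\left(N \right)} = -5 + 6 N$ ($o{\left(N \right)} = 6 N - 5 = -5 + 6 N$)
$11 \left(o{\left(11 \right)} + \left(\left(16 + 18\right) - 20\right)\right) = 11 \left(\left(-5 + 6 \cdot 11\right) + \left(\left(16 + 18\right) - 20\right)\right) = 11 \left(\left(-5 + 66\right) + \left(34 - 20\right)\right) = 11 \left(61 + 14\right) = 11 \cdot 75 = 825$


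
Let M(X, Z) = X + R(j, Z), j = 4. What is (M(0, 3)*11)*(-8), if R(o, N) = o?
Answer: -352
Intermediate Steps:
M(X, Z) = 4 + X (M(X, Z) = X + 4 = 4 + X)
(M(0, 3)*11)*(-8) = ((4 + 0)*11)*(-8) = (4*11)*(-8) = 44*(-8) = -352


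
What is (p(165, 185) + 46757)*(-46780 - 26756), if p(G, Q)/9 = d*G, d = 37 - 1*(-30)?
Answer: -10754787072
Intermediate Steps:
d = 67 (d = 37 + 30 = 67)
p(G, Q) = 603*G (p(G, Q) = 9*(67*G) = 603*G)
(p(165, 185) + 46757)*(-46780 - 26756) = (603*165 + 46757)*(-46780 - 26756) = (99495 + 46757)*(-73536) = 146252*(-73536) = -10754787072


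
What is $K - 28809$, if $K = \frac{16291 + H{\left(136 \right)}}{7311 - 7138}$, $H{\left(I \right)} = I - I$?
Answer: $- \frac{4967666}{173} \approx -28715.0$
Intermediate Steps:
$H{\left(I \right)} = 0$
$K = \frac{16291}{173}$ ($K = \frac{16291 + 0}{7311 - 7138} = \frac{16291}{173} \approx 94.168$)
$K - 28809 = \frac{16291}{173} - 28809 = - \frac{4967666}{173}$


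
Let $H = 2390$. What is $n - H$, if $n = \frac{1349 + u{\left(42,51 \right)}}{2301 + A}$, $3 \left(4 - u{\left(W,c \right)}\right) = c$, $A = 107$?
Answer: $- \frac{719223}{301} \approx -2389.4$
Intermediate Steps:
$u{\left(W,c \right)} = 4 - \frac{c}{3}$
$n = \frac{167}{301}$ ($n = \frac{1349 + \left(4 - 17\right)}{2301 + 107} = \frac{1349 + \left(4 - 17\right)}{2408} = \left(1349 - 13\right) \frac{1}{2408} = 1336 \cdot \frac{1}{2408} = \frac{167}{301} \approx 0.55482$)
$n - H = \frac{167}{301} - 2390 = - \frac{719223}{301}$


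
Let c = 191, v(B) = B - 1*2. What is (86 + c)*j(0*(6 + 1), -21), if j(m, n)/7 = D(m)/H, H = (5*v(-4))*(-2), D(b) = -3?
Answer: -1939/20 ≈ -96.950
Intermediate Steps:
v(B) = -2 + B (v(B) = B - 2 = -2 + B)
H = 60 (H = (5*(-2 - 4))*(-2) = (5*(-6))*(-2) = -30*(-2) = 60)
j(m, n) = -7/20 (j(m, n) = 7*(-3/60) = 7*(-3*1/60) = 7*(-1/20) = -7/20)
(86 + c)*j(0*(6 + 1), -21) = (86 + 191)*(-7/20) = 277*(-7/20) = -1939/20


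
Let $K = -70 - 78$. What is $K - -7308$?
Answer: $7160$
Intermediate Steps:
$K = -148$
$K - -7308 = -148 - -7308 = -148 + 7308 = 7160$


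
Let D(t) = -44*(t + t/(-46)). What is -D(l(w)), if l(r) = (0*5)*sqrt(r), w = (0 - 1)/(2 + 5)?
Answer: 0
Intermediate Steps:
w = -1/7 ≈ -0.14286
l(r) = 0 (l(r) = 0*sqrt(r) = 0)
D(t) = -990*t/23 (D(t) = -44*(t + t*(-1/46)) = -44*(t - t/46) = -990*t/23)
-D(l(w)) = -(-990)*0/23 = -1*0 = 0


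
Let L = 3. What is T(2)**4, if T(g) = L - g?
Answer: 1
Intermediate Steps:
T(g) = 3 - g
T(2)**4 = (3 - 1*2)**4 = (3 - 2)**4 = 1**4 = 1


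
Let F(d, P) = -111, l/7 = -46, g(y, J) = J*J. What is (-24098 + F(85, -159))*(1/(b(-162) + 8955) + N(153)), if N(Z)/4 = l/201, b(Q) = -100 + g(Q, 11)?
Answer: 31097501487/200464 ≈ 1.5513e+5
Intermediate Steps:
g(y, J) = J**2
l = -322 (l = 7*(-46) = -322)
b(Q) = 21 (b(Q) = -100 + 11**2 = -100 + 121 = 21)
N(Z) = -1288/201 (N(Z) = 4*(-322/201) = -1288/201)
(-24098 + F(85, -159))*(1/(b(-162) + 8955) + N(153)) = (-24098 - 111)*(1/(21 + 8955) - 1288/201) = -24209*(1/8976 - 1288/201) = -24209*(-1284543/200464) = 31097501487/200464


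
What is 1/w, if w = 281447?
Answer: 1/281447 ≈ 3.5531e-6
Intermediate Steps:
1/w = 1/281447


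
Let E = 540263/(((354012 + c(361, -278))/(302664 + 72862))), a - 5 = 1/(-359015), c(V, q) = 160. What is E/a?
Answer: 36418984820196035/317882474364 ≈ 1.1457e+5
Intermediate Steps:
a = 1795074/359015 (a = 5 + 1/(-359015) = 5 - 1/359015 = 1795074/359015 ≈ 5.0000)
E = 101441401669/177086 (E = 540263/(((354012 + 160)/(302664 + 72862))) = 540263/((354172/375526)) = 540263/((354172*(1/375526))) = 540263/(177086/187763) = 540263*(187763/177086) = 101441401669/177086 ≈ 5.7284e+5)
E/a = 101441401669/(177086*(1795074/359015)) = (101441401669/177086)*(359015/1795074) = 36418984820196035/317882474364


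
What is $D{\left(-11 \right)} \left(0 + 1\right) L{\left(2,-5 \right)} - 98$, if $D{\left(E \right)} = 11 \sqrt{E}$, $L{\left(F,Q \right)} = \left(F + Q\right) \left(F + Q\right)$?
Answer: $-98 + 99 i \sqrt{11} \approx -98.0 + 328.35 i$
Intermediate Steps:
$L{\left(F,Q \right)} = \left(F + Q\right)^{2}$
$D{\left(-11 \right)} \left(0 + 1\right) L{\left(2,-5 \right)} - 98 = 11 \sqrt{-11} \left(0 + 1\right) \left(2 - 5\right)^{2} - 98 = 11 i \sqrt{11} \cdot 1 \left(-3\right)^{2} - 98 = 11 i \sqrt{11} \cdot 1 \cdot 9 - 98 = 11 i \sqrt{11} \cdot 9 - 98 = 99 i \sqrt{11} - 98 = -98 + 99 i \sqrt{11}$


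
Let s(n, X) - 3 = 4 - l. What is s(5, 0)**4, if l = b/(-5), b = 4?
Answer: 2313441/625 ≈ 3701.5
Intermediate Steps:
l = -4/5 (l = 4/(-5) = 4*(-1/5) = -4/5 ≈ -0.80000)
s(n, X) = 39/5 (s(n, X) = 3 + (4 - 1*(-4/5)) = 3 + (4 + 4/5) = 3 + 24/5 = 39/5)
s(5, 0)**4 = (39/5)**4 = 2313441/625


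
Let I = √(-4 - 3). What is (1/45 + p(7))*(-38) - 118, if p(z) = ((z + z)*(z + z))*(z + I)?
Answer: -2351468/45 - 7448*I*√7 ≈ -52255.0 - 19706.0*I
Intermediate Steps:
I = I*√7 (I = √(-7) = I*√7 ≈ 2.6458*I)
p(z) = 4*z²*(z + I*√7) (p(z) = ((z + z)*(z + z))*(z + I*√7) = ((2*z)*(2*z))*(z + I*√7) = (4*z²)*(z + I*√7) = 4*z²*(z + I*√7))
(1/45 + p(7))*(-38) - 118 = (1/45 + 4*7²*(7 + I*√7))*(-38) - 118 = (1/45 + 4*49*(7 + I*√7))*(-38) - 118 = (1/45 + (1372 + 196*I*√7))*(-38) - 118 = (61741/45 + 196*I*√7)*(-38) - 118 = (-2346158/45 - 7448*I*√7) - 118 = -2351468/45 - 7448*I*√7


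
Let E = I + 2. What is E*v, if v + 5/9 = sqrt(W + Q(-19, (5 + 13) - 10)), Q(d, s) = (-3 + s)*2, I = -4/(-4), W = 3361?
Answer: -5/3 + 3*sqrt(3371) ≈ 172.51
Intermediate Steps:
I = 1 (I = -4*(-1/4) = 1)
Q(d, s) = -6 + 2*s
E = 3 (E = 1 + 2 = 3)
v = -5/9 + sqrt(3371) (v = -5/9 + sqrt(3361 + (-6 + 2*((5 + 13) - 10))) = -5/9 + sqrt(3361 + (-6 + 2*(18 - 10))) = -5/9 + sqrt(3361 + (-6 + 2*8)) = -5/9 + sqrt(3361 + (-6 + 16)) = -5/9 + sqrt(3361 + 10) = -5/9 + sqrt(3371) ≈ 57.505)
E*v = 3*(-5/9 + sqrt(3371)) = -5/3 + 3*sqrt(3371)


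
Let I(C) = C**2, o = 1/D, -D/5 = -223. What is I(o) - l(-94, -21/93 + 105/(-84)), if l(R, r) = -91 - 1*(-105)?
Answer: -17405149/1243225 ≈ -14.000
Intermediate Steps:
D = 1115 (D = -5*(-223) = 1115)
l(R, r) = 14 (l(R, r) = -91 + 105 = 14)
o = 1/1115 ≈ 0.00089686
I(o) - l(-94, -21/93 + 105/(-84)) = (1/1115)**2 - 1*14 = 1/1243225 - 14 = -17405149/1243225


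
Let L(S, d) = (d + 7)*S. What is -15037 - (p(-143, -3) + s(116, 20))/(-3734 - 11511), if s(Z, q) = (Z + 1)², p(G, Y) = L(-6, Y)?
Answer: -45845080/3049 ≈ -15036.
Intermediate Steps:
L(S, d) = S*(7 + d) (L(S, d) = (7 + d)*S = S*(7 + d))
p(G, Y) = -42 - 6*Y (p(G, Y) = -6*(7 + Y) = -42 - 6*Y)
s(Z, q) = (1 + Z)²
-15037 - (p(-143, -3) + s(116, 20))/(-3734 - 11511) = -15037 - ((-42 - 6*(-3)) + (1 + 116)²)/(-3734 - 11511) = -15037 - ((-42 + 18) + 117²)/(-15245) = -15037 - (-24 + 13689)*(-1)/15245 = -15037 - 13665*(-1)/15245 = -15037 - 1*(-2733/3049) = -15037 + 2733/3049 = -45845080/3049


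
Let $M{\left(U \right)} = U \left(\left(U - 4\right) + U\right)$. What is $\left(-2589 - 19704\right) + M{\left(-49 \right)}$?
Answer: $-17295$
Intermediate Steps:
$M{\left(U \right)} = U \left(-4 + 2 U\right)$ ($M{\left(U \right)} = U \left(\left(-4 + U\right) + U\right) = U \left(-4 + 2 U\right)$)
$\left(-2589 - 19704\right) + M{\left(-49 \right)} = \left(-2589 - 19704\right) + 2 \left(-49\right) \left(-2 - 49\right) = -22293 + 2 \left(-49\right) \left(-51\right) = -22293 + 4998 = -17295$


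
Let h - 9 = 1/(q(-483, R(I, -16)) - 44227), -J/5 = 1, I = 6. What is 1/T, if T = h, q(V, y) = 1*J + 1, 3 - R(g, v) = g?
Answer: 44231/398078 ≈ 0.11111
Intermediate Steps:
J = -5 (J = -5*1 = -5)
R(g, v) = 3 - g
q(V, y) = -4 (q(V, y) = 1*(-5) + 1 = -5 + 1 = -4)
h = 398078/44231 (h = 9 + 1/(-4 - 44227) = 9 + 1/(-44231) = 9 - 1/44231 = 398078/44231 ≈ 9.0000)
T = 398078/44231 ≈ 9.0000
1/T = 1/(398078/44231) = 44231/398078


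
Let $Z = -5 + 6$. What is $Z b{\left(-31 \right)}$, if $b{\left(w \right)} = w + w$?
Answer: $-62$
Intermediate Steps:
$Z = 1$
$b{\left(w \right)} = 2 w$
$Z b{\left(-31 \right)} = 1 \cdot 2 \left(-31\right) = 1 \left(-62\right) = -62$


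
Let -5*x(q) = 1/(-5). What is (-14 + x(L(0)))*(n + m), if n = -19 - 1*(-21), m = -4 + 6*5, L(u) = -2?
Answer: -9772/25 ≈ -390.88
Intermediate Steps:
x(q) = 1/25 (x(q) = -⅕/(-5) = -⅕*(-⅕) = 1/25)
m = 26 (m = -4 + 30 = 26)
n = 2 (n = -19 + 21 = 2)
(-14 + x(L(0)))*(n + m) = (-14 + 1/25)*(2 + 26) = -349/25*28 = -9772/25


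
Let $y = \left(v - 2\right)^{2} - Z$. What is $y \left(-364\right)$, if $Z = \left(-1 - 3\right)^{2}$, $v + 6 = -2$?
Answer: $-30576$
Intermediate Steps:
$v = -8$ ($v = -6 - 2 = -8$)
$Z = 16$ ($Z = \left(-4\right)^{2} = 16$)
$y = 84$ ($y = \left(-8 - 2\right)^{2} - 16 = \left(-10\right)^{2} - 16 = 100 - 16 = 84$)
$y \left(-364\right) = 84 \left(-364\right) = -30576$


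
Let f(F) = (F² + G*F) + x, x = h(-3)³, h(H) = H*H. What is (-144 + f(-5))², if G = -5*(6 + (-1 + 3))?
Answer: 656100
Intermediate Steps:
h(H) = H²
G = -40 (G = -5*(6 + 2) = -5*8 = -40)
x = 729 (x = ((-3)²)³ = 9³ = 729)
f(F) = 729 + F² - 40*F (f(F) = (F² - 40*F) + 729 = 729 + F² - 40*F)
(-144 + f(-5))² = (-144 + (729 + (-5)² - 40*(-5)))² = (-144 + (729 + 25 + 200))² = (-144 + 954)² = 810² = 656100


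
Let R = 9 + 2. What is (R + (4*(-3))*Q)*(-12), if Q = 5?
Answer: 588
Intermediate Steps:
R = 11
(R + (4*(-3))*Q)*(-12) = (11 + (4*(-3))*5)*(-12) = (11 - 12*5)*(-12) = (11 - 60)*(-12) = -49*(-12) = 588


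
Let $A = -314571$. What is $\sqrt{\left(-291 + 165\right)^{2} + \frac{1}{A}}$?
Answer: $\frac{11 \sqrt{12983538966945}}{314571} \approx 126.0$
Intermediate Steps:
$\sqrt{\left(-291 + 165\right)^{2} + \frac{1}{A}} = \sqrt{\left(-291 + 165\right)^{2} + \frac{1}{-314571}} = \sqrt{\left(-126\right)^{2} - \frac{1}{314571}} = \sqrt{15876 - \frac{1}{314571}} = \sqrt{\frac{4994129195}{314571}} = \frac{11 \sqrt{12983538966945}}{314571}$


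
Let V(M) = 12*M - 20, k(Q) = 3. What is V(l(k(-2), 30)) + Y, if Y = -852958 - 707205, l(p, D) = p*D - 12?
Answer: -1559247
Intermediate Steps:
l(p, D) = -12 + D*p (l(p, D) = D*p - 12 = -12 + D*p)
Y = -1560163
V(M) = -20 + 12*M
V(l(k(-2), 30)) + Y = (-20 + 12*(-12 + 30*3)) - 1560163 = (-20 + 12*(-12 + 90)) - 1560163 = (-20 + 12*78) - 1560163 = (-20 + 936) - 1560163 = 916 - 1560163 = -1559247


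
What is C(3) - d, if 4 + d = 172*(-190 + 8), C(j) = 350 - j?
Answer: 31655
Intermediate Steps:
d = -31308 (d = -4 + 172*(-190 + 8) = -4 + 172*(-182) = -4 - 31304 = -31308)
C(3) - d = (350 - 1*3) - 1*(-31308) = (350 - 3) + 31308 = 347 + 31308 = 31655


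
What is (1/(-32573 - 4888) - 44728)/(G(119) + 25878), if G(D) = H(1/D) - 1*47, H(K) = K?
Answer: -199391117471/115150993290 ≈ -1.7316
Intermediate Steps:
G(D) = -47 + 1/D (G(D) = 1/D - 1*47 = 1/D - 47 = -47 + 1/D)
(1/(-32573 - 4888) - 44728)/(G(119) + 25878) = (1/(-32573 - 4888) - 44728)/((-47 + 1/119) + 25878) = (1/(-37461) - 44728)/((-47 + 1/119) + 25878) = (-1/37461 - 44728)/(-5592/119 + 25878) = -1675555609/(37461*3073890/119) = -1675555609/37461*119/3073890 = -199391117471/115150993290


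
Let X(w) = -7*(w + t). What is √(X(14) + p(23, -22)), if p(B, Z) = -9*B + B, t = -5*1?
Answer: I*√247 ≈ 15.716*I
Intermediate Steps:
t = -5
X(w) = 35 - 7*w (X(w) = -7*(w - 5) = -7*(-5 + w) = 35 - 7*w)
p(B, Z) = -8*B
√(X(14) + p(23, -22)) = √((35 - 7*14) - 8*23) = √((35 - 98) - 184) = √(-63 - 184) = √(-247) = I*√247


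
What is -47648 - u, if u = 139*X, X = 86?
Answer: -59602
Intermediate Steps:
u = 11954 (u = 139*86 = 11954)
-47648 - u = -47648 - 1*11954 = -47648 - 11954 = -59602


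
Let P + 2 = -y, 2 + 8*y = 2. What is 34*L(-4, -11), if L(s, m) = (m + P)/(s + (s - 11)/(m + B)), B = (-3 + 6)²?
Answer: -884/7 ≈ -126.29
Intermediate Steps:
B = 9 (B = 3² = 9)
y = 0 (y = -¼ + (⅛)*2 = -¼ + ¼ = 0)
P = -2 (P = -2 - 1*0 = -2 + 0 = -2)
L(s, m) = (-2 + m)/(s + (-11 + s)/(9 + m)) (L(s, m) = (m - 2)/(s + (s - 11)/(m + 9)) = (-2 + m)/(s + (-11 + s)/(9 + m)))
34*L(-4, -11) = 34*((-18 + (-11)² + 7*(-11))/(-11 + 10*(-4) - 11*(-4))) = 34*((-18 + 121 - 77)/(-11 - 40 + 44)) = 34*(26/(-7)) = 34*(-⅐*26) = 34*(-26/7) = -884/7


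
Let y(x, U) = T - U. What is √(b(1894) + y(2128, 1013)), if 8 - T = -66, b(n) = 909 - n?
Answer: 2*I*√481 ≈ 43.863*I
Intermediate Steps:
T = 74 (T = 8 - 1*(-66) = 8 + 66 = 74)
y(x, U) = 74 - U
√(b(1894) + y(2128, 1013)) = √((909 - 1*1894) + (74 - 1*1013)) = √((909 - 1894) + (74 - 1013)) = √(-985 - 939) = √(-1924) = 2*I*√481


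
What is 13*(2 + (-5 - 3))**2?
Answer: 468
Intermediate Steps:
13*(2 + (-5 - 3))**2 = 13*(2 - 8)**2 = 13*(-6)**2 = 13*36 = 468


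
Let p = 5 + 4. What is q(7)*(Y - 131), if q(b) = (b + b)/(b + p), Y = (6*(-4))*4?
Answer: -1589/8 ≈ -198.63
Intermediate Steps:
p = 9
Y = -96 (Y = -24*4 = -96)
q(b) = 2*b/(9 + b) (q(b) = (b + b)/(b + 9) = (2*b)/(9 + b) = 2*b/(9 + b))
q(7)*(Y - 131) = (2*7/(9 + 7))*(-96 - 131) = (2*7/16)*(-227) = (2*7*(1/16))*(-227) = (7/8)*(-227) = -1589/8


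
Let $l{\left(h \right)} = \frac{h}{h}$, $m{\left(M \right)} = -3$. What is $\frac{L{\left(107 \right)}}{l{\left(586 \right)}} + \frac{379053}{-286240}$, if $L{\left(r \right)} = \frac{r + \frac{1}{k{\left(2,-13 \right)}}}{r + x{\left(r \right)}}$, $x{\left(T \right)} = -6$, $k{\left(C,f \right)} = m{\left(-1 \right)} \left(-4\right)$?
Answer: $- \frac{22898459}{86730720} \approx -0.26402$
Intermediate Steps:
$k{\left(C,f \right)} = 12$ ($k{\left(C,f \right)} = \left(-3\right) \left(-4\right) = 12$)
$L{\left(r \right)} = \frac{\frac{1}{12} + r}{-6 + r}$ ($L{\left(r \right)} = \frac{r + \frac{1}{12}}{r - 6} = \frac{r + \frac{1}{12}}{-6 + r} = \frac{\frac{1}{12} + r}{-6 + r}$)
$l{\left(h \right)} = 1$
$\frac{L{\left(107 \right)}}{l{\left(586 \right)}} + \frac{379053}{-286240} = \frac{\frac{1}{-6 + 107} \left(\frac{1}{12} + 107\right)}{1} + \frac{379053}{-286240} = \frac{1}{101} \cdot \frac{1285}{12} \cdot 1 + 379053 \left(- \frac{1}{286240}\right) = \frac{1}{101} \cdot \frac{1285}{12} \cdot 1 - \frac{379053}{286240} = \frac{1285}{1212} \cdot 1 - \frac{379053}{286240} = \frac{1285}{1212} - \frac{379053}{286240} = - \frac{22898459}{86730720}$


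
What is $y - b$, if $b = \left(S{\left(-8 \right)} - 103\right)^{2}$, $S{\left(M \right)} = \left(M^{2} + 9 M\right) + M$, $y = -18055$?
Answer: $-32216$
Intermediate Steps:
$S{\left(M \right)} = M^{2} + 10 M$
$b = 14161$ ($b = \left(- 8 \left(10 - 8\right) - 103\right)^{2} = \left(\left(-8\right) 2 - 103\right)^{2} = \left(-16 - 103\right)^{2} = \left(-119\right)^{2} = 14161$)
$y - b = -18055 - 14161 = -32216$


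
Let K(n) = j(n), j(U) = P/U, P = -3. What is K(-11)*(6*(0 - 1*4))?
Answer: -72/11 ≈ -6.5455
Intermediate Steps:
j(U) = -3/U
K(n) = -3/n
K(-11)*(6*(0 - 1*4)) = (-3/(-11))*(6*(0 - 1*4)) = (-3*(-1/11))*(6*(0 - 4)) = 3*(6*(-4))/11 = (3/11)*(-24) = -72/11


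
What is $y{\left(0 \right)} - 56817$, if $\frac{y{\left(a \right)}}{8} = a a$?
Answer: $-56817$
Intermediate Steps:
$y{\left(a \right)} = 8 a^{2}$ ($y{\left(a \right)} = 8 a a = 8 a^{2}$)
$y{\left(0 \right)} - 56817 = 8 \cdot 0^{2} - 56817 = 8 \cdot 0 - 56817 = 0 - 56817 = -56817$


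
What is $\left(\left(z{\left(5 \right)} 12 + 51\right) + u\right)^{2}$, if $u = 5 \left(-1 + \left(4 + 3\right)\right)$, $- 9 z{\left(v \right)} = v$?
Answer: $\frac{49729}{9} \approx 5525.4$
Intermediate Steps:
$z{\left(v \right)} = - \frac{v}{9}$
$u = 30$ ($u = 5 \left(-1 + 7\right) = 5 \cdot 6 = 30$)
$\left(\left(z{\left(5 \right)} 12 + 51\right) + u\right)^{2} = \left(\left(\left(- \frac{1}{9}\right) 5 \cdot 12 + 51\right) + 30\right)^{2} = \left(\left(\left(- \frac{5}{9}\right) 12 + 51\right) + 30\right)^{2} = \left(\left(- \frac{20}{3} + 51\right) + 30\right)^{2} = \left(\frac{133}{3} + 30\right)^{2} = \left(\frac{223}{3}\right)^{2} = \frac{49729}{9}$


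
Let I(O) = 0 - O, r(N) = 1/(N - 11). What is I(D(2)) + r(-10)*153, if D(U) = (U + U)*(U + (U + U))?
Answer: -219/7 ≈ -31.286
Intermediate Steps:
r(N) = 1/(-11 + N)
D(U) = 6*U² (D(U) = (2*U)*(U + 2*U) = (2*U)*(3*U) = 6*U²)
I(O) = -O
I(D(2)) + r(-10)*153 = -6*2² + 153/(-11 - 10) = -6*4 + 153/(-21) = -1*24 - 1/21*153 = -24 - 51/7 = -219/7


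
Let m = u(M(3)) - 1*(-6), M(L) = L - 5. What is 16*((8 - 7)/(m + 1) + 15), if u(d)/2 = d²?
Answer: 3616/15 ≈ 241.07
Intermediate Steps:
M(L) = -5 + L
u(d) = 2*d²
m = 14 (m = 2*(-5 + 3)² - 1*(-6) = 2*(-2)² + 6 = 2*4 + 6 = 8 + 6 = 14)
16*((8 - 7)/(m + 1) + 15) = 16*((8 - 7)/(14 + 1) + 15) = 16*(1/15 + 15) = 16*(226/15) = 3616/15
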